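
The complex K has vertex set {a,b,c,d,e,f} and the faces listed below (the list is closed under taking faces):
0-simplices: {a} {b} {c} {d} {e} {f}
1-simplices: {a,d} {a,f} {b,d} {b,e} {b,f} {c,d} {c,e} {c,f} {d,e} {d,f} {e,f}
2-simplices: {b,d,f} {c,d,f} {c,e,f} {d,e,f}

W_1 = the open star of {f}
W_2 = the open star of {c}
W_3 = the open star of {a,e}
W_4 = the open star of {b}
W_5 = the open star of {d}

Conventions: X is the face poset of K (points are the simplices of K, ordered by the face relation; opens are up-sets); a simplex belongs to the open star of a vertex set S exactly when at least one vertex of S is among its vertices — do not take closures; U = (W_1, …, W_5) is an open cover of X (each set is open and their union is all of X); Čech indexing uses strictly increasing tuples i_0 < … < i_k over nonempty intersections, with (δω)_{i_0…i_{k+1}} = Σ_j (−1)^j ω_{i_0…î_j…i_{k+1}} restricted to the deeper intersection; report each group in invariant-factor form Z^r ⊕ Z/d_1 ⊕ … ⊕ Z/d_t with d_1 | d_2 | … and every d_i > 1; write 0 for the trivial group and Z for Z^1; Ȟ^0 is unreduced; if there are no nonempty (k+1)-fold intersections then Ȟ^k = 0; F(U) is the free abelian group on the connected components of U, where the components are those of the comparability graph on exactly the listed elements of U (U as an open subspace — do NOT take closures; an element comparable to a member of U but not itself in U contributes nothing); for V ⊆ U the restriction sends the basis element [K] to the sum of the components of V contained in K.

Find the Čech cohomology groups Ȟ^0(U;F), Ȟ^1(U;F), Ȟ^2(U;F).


Ȟ^0 = Z; Ȟ^1 = Z^2; Ȟ^2 = 0

nonempty intersections:
  W1={{f},{a,f},{b,f},{c,f},{d,f},{e,f},{b,d,f},{c,d,f},{c,e,f},{d,e,f}} W2={{c},{c,d},{c,e},{c,f},{c,d,f},{c,e,f}} W3={{a},{e},{a,d},{a,f},{b,e},{c,e},{d,e},{e,f},{c,e,f},{d,e,f}} W4={{b},{b,d},{b,e},{b,f},{b,d,f}} W5={{d},{a,d},{b,d},{c,d},{d,e},{d,f},{b,d,f},{c,d,f},{d,e,f}}
  W12={{c,f},{c,d,f},{c,e,f}} W13={{a,f},{e,f},{c,e,f},{d,e,f}} W14={{b,f},{b,d,f}} W15={{d,f},{b,d,f},{c,d,f},{d,e,f}} W23={{c,e},{c,e,f}} W25={{c,d},{c,d,f}} W34={{b,e}} W35={{a,d},{d,e},{d,e,f}} W45={{b,d},{b,d,f}}
  W123={{c,e,f}} W125={{c,d,f}} W135={{d,e,f}} W145={{b,d,f}}
components per intersection:
  W1: {{f},{a,f},{b,f},{c,f},{d,f},{e,f},{b,d,f},{c,d,f},{c,e,f},{d,e,f}}
  W2: {{c},{c,d},{c,e},{c,f},{c,d,f},{c,e,f}}
  W3: {{a},{a,d},{a,f}} {{e},{b,e},{c,e},{d,e},{e,f},{c,e,f},{d,e,f}}
  W4: {{b},{b,d},{b,e},{b,f},{b,d,f}}
  W5: {{d},{a,d},{b,d},{c,d},{d,e},{d,f},{b,d,f},{c,d,f},{d,e,f}}
  W12: {{c,f},{c,d,f},{c,e,f}}
  W13: {{a,f}} {{e,f},{c,e,f},{d,e,f}}
  W14: {{b,f},{b,d,f}}
  W15: {{d,f},{b,d,f},{c,d,f},{d,e,f}}
  W23: {{c,e},{c,e,f}}
  W25: {{c,d},{c,d,f}}
  W34: {{b,e}}
  W35: {{a,d}} {{d,e},{d,e,f}}
  W45: {{b,d},{b,d,f}}
  W123: {{c,e,f}}
  W125: {{c,d,f}}
  W135: {{d,e,f}}
  W145: {{b,d,f}}
C dims 6,11,4; δ0: rk 5, SNF 1^5; δ1: rk 4, SNF 1^4
Ȟ^0: (6−5)−0=1 ⇒ Z
Ȟ^1: (11−4)−5=2 ⇒ Z^2
Ȟ^2: (4−0)−4=0 ⇒ 0


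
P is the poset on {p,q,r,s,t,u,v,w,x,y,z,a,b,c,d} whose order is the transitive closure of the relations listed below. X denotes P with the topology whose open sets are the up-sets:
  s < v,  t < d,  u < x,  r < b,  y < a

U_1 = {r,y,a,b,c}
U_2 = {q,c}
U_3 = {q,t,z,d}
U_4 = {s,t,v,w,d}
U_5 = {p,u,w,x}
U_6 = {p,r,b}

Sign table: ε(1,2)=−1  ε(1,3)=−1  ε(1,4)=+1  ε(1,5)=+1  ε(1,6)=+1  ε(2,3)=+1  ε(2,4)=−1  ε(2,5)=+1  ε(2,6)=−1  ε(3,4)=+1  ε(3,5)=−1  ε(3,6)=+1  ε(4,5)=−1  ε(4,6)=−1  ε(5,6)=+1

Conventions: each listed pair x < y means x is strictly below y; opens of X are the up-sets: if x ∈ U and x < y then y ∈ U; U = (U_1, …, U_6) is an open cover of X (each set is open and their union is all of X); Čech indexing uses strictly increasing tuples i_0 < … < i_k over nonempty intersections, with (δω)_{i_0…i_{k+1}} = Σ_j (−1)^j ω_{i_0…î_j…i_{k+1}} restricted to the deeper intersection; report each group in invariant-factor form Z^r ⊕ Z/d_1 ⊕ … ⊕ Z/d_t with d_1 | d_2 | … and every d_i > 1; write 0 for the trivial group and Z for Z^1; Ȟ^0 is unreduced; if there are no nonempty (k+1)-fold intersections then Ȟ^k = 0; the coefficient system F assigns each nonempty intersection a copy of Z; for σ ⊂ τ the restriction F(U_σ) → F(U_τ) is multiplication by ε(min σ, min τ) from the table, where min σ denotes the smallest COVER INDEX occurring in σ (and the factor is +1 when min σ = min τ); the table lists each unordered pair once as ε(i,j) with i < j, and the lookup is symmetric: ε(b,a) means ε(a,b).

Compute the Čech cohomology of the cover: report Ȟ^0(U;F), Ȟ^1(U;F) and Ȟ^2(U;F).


Ȟ^0 = Z; Ȟ^1 = Z; Ȟ^2 = 0

nonempty overlaps:
  U12={c} U16={r,b} U23={q} U34={t,d} U45={w} U56={p}
C dims 6,6; δ0: rk 5, SNF 1^5
degree 0: 6−5−0 = 1 → Ȟ^0 ≅ Z
degree 1: 6−0−5 = 1 → Ȟ^1 ≅ Z
degree 2: 0−0−0 = 0 → Ȟ^2 ≅ 0


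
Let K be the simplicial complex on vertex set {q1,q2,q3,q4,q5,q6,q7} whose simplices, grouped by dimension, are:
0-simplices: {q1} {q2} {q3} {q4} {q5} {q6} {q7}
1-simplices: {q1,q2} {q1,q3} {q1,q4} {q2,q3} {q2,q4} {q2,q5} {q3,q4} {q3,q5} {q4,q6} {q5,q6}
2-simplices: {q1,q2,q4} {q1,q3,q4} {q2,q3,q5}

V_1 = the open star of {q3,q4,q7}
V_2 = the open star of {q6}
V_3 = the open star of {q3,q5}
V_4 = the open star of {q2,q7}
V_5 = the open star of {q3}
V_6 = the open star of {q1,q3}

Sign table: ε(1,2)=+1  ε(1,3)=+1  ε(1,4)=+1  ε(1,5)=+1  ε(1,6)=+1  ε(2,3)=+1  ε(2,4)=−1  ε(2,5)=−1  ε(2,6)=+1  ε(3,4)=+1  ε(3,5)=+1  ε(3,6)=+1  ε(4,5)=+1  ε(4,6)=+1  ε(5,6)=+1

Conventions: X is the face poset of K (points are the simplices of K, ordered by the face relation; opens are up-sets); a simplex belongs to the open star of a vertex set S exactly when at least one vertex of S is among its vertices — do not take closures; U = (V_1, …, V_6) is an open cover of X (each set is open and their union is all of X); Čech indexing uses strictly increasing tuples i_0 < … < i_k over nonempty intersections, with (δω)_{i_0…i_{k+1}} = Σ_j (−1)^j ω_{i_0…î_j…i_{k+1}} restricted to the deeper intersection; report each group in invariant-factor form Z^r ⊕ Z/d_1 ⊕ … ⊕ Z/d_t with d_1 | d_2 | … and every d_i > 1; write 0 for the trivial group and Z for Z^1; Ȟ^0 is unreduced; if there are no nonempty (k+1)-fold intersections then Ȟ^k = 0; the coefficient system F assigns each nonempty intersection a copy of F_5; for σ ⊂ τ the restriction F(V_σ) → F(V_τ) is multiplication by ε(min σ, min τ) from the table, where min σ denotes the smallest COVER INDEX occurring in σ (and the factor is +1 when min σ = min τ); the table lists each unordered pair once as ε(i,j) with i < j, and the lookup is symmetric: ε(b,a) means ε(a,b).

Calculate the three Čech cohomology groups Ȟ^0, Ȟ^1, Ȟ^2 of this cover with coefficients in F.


nerve of the cover:
  V1={{q3},{q4},{q7},{q1,q3},{q1,q4},{q2,q3},{q2,q4},{q3,q4},{q3,q5},{q4,q6},{q1,q2,q4},{q1,q3,q4},{q2,q3,q5}} V2={{q6},{q4,q6},{q5,q6}} V3={{q3},{q5},{q1,q3},{q2,q3},{q2,q5},{q3,q4},{q3,q5},{q5,q6},{q1,q3,q4},{q2,q3,q5}} V4={{q2},{q7},{q1,q2},{q2,q3},{q2,q4},{q2,q5},{q1,q2,q4},{q2,q3,q5}} V5={{q3},{q1,q3},{q2,q3},{q3,q4},{q3,q5},{q1,q3,q4},{q2,q3,q5}} V6={{q1},{q3},{q1,q2},{q1,q3},{q1,q4},{q2,q3},{q3,q4},{q3,q5},{q1,q2,q4},{q1,q3,q4},{q2,q3,q5}}
  V12={{q4,q6}} V13={{q3},{q1,q3},{q2,q3},{q3,q4},{q3,q5},{q1,q3,q4},{q2,q3,q5}} V14={{q7},{q2,q3},{q2,q4},{q1,q2,q4},{q2,q3,q5}} V15={{q3},{q1,q3},{q2,q3},{q3,q4},{q3,q5},{q1,q3,q4},{q2,q3,q5}} V16={{q3},{q1,q3},{q1,q4},{q2,q3},{q3,q4},{q3,q5},{q1,q2,q4},{q1,q3,q4},{q2,q3,q5}} V23={{q5,q6}} V34={{q2,q3},{q2,q5},{q2,q3,q5}} V35={{q3},{q1,q3},{q2,q3},{q3,q4},{q3,q5},{q1,q3,q4},{q2,q3,q5}} V36={{q3},{q1,q3},{q2,q3},{q3,q4},{q3,q5},{q1,q3,q4},{q2,q3,q5}} V45={{q2,q3},{q2,q3,q5}} V46={{q1,q2},{q2,q3},{q1,q2,q4},{q2,q3,q5}} V56={{q3},{q1,q3},{q2,q3},{q3,q4},{q3,q5},{q1,q3,q4},{q2,q3,q5}}
  V134={{q2,q3},{q2,q3,q5}} V135={{q3},{q1,q3},{q2,q3},{q3,q4},{q3,q5},{q1,q3,q4},{q2,q3,q5}} V136={{q3},{q1,q3},{q2,q3},{q3,q4},{q3,q5},{q1,q3,q4},{q2,q3,q5}} V145={{q2,q3},{q2,q3,q5}} V146={{q2,q3},{q1,q2,q4},{q2,q3,q5}} V156={{q3},{q1,q3},{q2,q3},{q3,q4},{q3,q5},{q1,q3,q4},{q2,q3,q5}} V345={{q2,q3},{q2,q3,q5}} V346={{q2,q3},{q2,q3,q5}} V356={{q3},{q1,q3},{q2,q3},{q3,q4},{q3,q5},{q1,q3,q4},{q2,q3,q5}} V456={{q2,q3},{q2,q3,q5}}
  V1345={{q2,q3},{q2,q3,q5}} V1346={{q2,q3},{q2,q3,q5}} V1356={{q3},{q1,q3},{q2,q3},{q3,q4},{q3,q5},{q1,q3,q4},{q2,q3,q5}} V1456={{q2,q3},{q2,q3,q5}} V3456={{q2,q3},{q2,q3,q5}}
  V13456={{q2,q3},{q2,q3,q5}}
C dims 6,12,10,5; δ0: rk_F5 5; δ1: rk_F5 6; δ2: rk_F5 4
Ȟ^0 = (6 − 5) − 0 = 1, so Ȟ^0 ≅ Z/5
Ȟ^1 = (12 − 6) − 5 = 1, so Ȟ^1 ≅ Z/5
Ȟ^2 = (10 − 4) − 6 = 0, so Ȟ^2 ≅ 0

Ȟ^0 = Z/5,  Ȟ^1 = Z/5,  Ȟ^2 = 0


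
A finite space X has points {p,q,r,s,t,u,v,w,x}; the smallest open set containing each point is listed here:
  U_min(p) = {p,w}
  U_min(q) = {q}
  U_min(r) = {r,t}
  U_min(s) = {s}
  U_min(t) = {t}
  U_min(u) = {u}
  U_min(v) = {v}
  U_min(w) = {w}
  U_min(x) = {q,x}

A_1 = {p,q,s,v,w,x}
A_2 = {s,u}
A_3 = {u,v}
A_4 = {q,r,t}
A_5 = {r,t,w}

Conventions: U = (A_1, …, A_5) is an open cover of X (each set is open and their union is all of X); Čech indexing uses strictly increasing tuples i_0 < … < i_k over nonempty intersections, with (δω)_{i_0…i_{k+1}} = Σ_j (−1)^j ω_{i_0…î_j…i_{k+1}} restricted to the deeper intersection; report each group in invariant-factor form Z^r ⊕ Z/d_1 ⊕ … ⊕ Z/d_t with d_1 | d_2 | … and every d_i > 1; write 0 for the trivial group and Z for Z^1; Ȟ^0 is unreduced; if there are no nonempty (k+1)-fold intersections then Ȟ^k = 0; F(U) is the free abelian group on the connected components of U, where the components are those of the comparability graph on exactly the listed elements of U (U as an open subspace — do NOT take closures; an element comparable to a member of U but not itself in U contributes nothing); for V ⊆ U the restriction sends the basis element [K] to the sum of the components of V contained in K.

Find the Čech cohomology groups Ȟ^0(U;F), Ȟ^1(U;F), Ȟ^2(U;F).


Ȟ^0 = Z^6; Ȟ^1 = 0; Ȟ^2 = 0

nonempty overlaps:
  A12={s} A13={v} A14={q} A15={w} A23={u} A45={r,t}
components per intersection:
  A1: {p,w} {q,x} {s} {v}
  A2: {s} {u}
  A3: {u} {v}
  A4: {q} {r,t}
  A5: {r,t} {w}
  A12: {s}
  A13: {v}
  A14: {q}
  A15: {w}
  A23: {u}
  A45: {r,t}
C dims 12,6; δ0: rk 6, SNF 1^6
degree 0: 12−6−0 = 6 → Ȟ^0 ≅ Z^6
degree 1: 6−0−6 = 0 → Ȟ^1 ≅ 0
degree 2: 0−0−0 = 0 → Ȟ^2 ≅ 0


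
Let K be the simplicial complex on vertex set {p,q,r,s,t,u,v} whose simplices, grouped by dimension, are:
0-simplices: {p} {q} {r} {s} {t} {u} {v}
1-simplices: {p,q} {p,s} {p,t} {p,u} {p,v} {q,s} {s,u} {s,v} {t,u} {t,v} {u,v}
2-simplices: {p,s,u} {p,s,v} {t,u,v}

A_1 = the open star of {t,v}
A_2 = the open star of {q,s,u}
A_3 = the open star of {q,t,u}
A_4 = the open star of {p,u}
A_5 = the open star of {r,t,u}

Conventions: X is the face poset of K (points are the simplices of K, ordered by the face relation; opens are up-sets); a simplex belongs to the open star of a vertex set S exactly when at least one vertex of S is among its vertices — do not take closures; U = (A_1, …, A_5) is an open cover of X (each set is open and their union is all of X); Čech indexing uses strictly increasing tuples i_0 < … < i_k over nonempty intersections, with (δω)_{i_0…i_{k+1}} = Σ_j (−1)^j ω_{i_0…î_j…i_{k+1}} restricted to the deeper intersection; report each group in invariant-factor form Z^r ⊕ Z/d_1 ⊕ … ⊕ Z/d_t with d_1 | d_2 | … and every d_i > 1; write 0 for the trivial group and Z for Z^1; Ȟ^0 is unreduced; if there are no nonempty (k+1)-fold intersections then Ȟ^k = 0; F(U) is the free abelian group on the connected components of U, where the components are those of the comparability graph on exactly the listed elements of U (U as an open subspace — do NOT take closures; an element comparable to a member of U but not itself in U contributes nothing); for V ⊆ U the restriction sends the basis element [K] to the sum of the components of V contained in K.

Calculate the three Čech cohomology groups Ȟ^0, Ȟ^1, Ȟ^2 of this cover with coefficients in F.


cover nerve:
  A1={{t},{v},{p,t},{p,v},{s,v},{t,u},{t,v},{u,v},{p,s,v},{t,u,v}} A2={{q},{s},{u},{p,q},{p,s},{p,u},{q,s},{s,u},{s,v},{t,u},{u,v},{p,s,u},{p,s,v},{t,u,v}} A3={{q},{t},{u},{p,q},{p,t},{p,u},{q,s},{s,u},{t,u},{t,v},{u,v},{p,s,u},{t,u,v}} A4={{p},{u},{p,q},{p,s},{p,t},{p,u},{p,v},{s,u},{t,u},{u,v},{p,s,u},{p,s,v},{t,u,v}} A5={{r},{t},{u},{p,t},{p,u},{s,u},{t,u},{t,v},{u,v},{p,s,u},{t,u,v}}
  A12={{s,v},{t,u},{u,v},{p,s,v},{t,u,v}} A13={{t},{p,t},{t,u},{t,v},{u,v},{t,u,v}} A14={{p,t},{p,v},{t,u},{u,v},{p,s,v},{t,u,v}} A15={{t},{p,t},{t,u},{t,v},{u,v},{t,u,v}} A23={{q},{u},{p,q},{p,u},{q,s},{s,u},{t,u},{u,v},{p,s,u},{t,u,v}} A24={{u},{p,q},{p,s},{p,u},{s,u},{t,u},{u,v},{p,s,u},{p,s,v},{t,u,v}} A25={{u},{p,u},{s,u},{t,u},{u,v},{p,s,u},{t,u,v}} A34={{u},{p,q},{p,t},{p,u},{s,u},{t,u},{u,v},{p,s,u},{t,u,v}} A35={{t},{u},{p,t},{p,u},{s,u},{t,u},{t,v},{u,v},{p,s,u},{t,u,v}} A45={{u},{p,t},{p,u},{s,u},{t,u},{u,v},{p,s,u},{t,u,v}}
  A123={{t,u},{u,v},{t,u,v}} A124={{t,u},{u,v},{p,s,v},{t,u,v}} A125={{t,u},{u,v},{t,u,v}} A134={{p,t},{t,u},{u,v},{t,u,v}} A135={{t},{p,t},{t,u},{t,v},{u,v},{t,u,v}} A145={{p,t},{t,u},{u,v},{t,u,v}} A234={{u},{p,q},{p,u},{s,u},{t,u},{u,v},{p,s,u},{t,u,v}} A235={{u},{p,u},{s,u},{t,u},{u,v},{p,s,u},{t,u,v}} A245={{u},{p,u},{s,u},{t,u},{u,v},{p,s,u},{t,u,v}} A345={{u},{p,t},{p,u},{s,u},{t,u},{u,v},{p,s,u},{t,u,v}}
  A1234={{t,u},{u,v},{t,u,v}} A1235={{t,u},{u,v},{t,u,v}} A1245={{t,u},{u,v},{t,u,v}} A1345={{p,t},{t,u},{u,v},{t,u,v}} A2345={{u},{p,u},{s,u},{t,u},{u,v},{p,s,u},{t,u,v}}
  A12345={{t,u},{u,v},{t,u,v}}
components per intersection:
  A1: {{t},{v},{p,t},{p,v},{s,v},{t,u},{t,v},{u,v},{p,s,v},{t,u,v}}
  A2: {{q},{s},{u},{p,q},{p,s},{p,u},{q,s},{s,u},{s,v},{t,u},{u,v},{p,s,u},{p,s,v},{t,u,v}}
  A3: {{q},{p,q},{q,s}} {{t},{u},{p,t},{p,u},{s,u},{t,u},{t,v},{u,v},{p,s,u},{t,u,v}}
  A4: {{p},{u},{p,q},{p,s},{p,t},{p,u},{p,v},{s,u},{t,u},{u,v},{p,s,u},{p,s,v},{t,u,v}}
  A5: {{r}} {{t},{u},{p,t},{p,u},{s,u},{t,u},{t,v},{u,v},{p,s,u},{t,u,v}}
  A12: {{s,v},{p,s,v}} {{t,u},{u,v},{t,u,v}}
  A13: {{t},{p,t},{t,u},{t,v},{u,v},{t,u,v}}
  A14: {{p,t}} {{p,v},{p,s,v}} {{t,u},{u,v},{t,u,v}}
  A15: {{t},{p,t},{t,u},{t,v},{u,v},{t,u,v}}
  A23: {{q},{p,q},{q,s}} {{u},{p,u},{s,u},{t,u},{u,v},{p,s,u},{t,u,v}}
  A24: {{u},{p,s},{p,u},{s,u},{t,u},{u,v},{p,s,u},{p,s,v},{t,u,v}} {{p,q}}
  A25: {{u},{p,u},{s,u},{t,u},{u,v},{p,s,u},{t,u,v}}
  A34: {{u},{p,u},{s,u},{t,u},{u,v},{p,s,u},{t,u,v}} {{p,q}} {{p,t}}
  A35: {{t},{u},{p,t},{p,u},{s,u},{t,u},{t,v},{u,v},{p,s,u},{t,u,v}}
  A45: {{u},{p,u},{s,u},{t,u},{u,v},{p,s,u},{t,u,v}} {{p,t}}
  A123: {{t,u},{u,v},{t,u,v}}
  A124: {{t,u},{u,v},{t,u,v}} {{p,s,v}}
  A125: {{t,u},{u,v},{t,u,v}}
  A134: {{p,t}} {{t,u},{u,v},{t,u,v}}
  A135: {{t},{p,t},{t,u},{t,v},{u,v},{t,u,v}}
  A145: {{p,t}} {{t,u},{u,v},{t,u,v}}
  A234: {{u},{p,u},{s,u},{t,u},{u,v},{p,s,u},{t,u,v}} {{p,q}}
  A235: {{u},{p,u},{s,u},{t,u},{u,v},{p,s,u},{t,u,v}}
  A245: {{u},{p,u},{s,u},{t,u},{u,v},{p,s,u},{t,u,v}}
  A345: {{u},{p,u},{s,u},{t,u},{u,v},{p,s,u},{t,u,v}} {{p,t}}
  A1234: {{t,u},{u,v},{t,u,v}}
  A1235: {{t,u},{u,v},{t,u,v}}
  A1245: {{t,u},{u,v},{t,u,v}}
  A1345: {{p,t}} {{t,u},{u,v},{t,u,v}}
  A2345: {{u},{p,u},{s,u},{t,u},{u,v},{p,s,u},{t,u,v}}
  A12345: {{t,u},{u,v},{t,u,v}}
C dims 7,18,15,6; δ0: rk 5, SNF 1^5; δ1: rk 10, SNF 1^10; δ2: rk 5, SNF 1^5
Ȟ^0: (7−5)−0=2 ⇒ Z^2
Ȟ^1: (18−10)−5=3 ⇒ Z^3
Ȟ^2: (15−5)−10=0 ⇒ 0

Ȟ^0(U;F) ≅ Z^2,  Ȟ^1(U;F) ≅ Z^3,  Ȟ^2(U;F) ≅ 0


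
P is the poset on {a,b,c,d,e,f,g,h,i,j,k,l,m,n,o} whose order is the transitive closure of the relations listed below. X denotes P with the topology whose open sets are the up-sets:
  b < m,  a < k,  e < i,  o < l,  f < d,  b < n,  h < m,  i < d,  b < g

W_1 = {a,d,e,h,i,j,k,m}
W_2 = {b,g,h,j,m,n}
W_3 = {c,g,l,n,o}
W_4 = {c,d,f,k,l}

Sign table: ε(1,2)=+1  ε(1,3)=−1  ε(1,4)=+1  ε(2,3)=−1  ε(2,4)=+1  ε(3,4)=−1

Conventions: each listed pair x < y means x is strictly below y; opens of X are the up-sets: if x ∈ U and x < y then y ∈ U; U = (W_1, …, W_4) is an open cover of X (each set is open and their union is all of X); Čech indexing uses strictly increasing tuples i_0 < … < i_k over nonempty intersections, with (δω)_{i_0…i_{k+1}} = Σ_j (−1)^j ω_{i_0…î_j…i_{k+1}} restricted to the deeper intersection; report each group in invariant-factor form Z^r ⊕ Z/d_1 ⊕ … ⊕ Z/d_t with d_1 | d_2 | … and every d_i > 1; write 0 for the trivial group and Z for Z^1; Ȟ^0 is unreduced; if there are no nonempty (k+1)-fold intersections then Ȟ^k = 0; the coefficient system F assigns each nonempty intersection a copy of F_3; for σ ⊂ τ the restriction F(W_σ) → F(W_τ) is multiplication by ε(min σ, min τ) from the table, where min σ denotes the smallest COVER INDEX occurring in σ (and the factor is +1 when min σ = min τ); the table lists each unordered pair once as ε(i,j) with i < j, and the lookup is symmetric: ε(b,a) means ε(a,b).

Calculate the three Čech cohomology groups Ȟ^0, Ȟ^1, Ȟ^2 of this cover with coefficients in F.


Ȟ^0 ≅ Z/3,  Ȟ^1 ≅ Z/3,  Ȟ^2 ≅ 0

nonempty intersections:
  W12={h,j,m} W14={d,k} W23={g,n} W34={c,l}
C dims 4,4; δ0: rk_F3 3
Ȟ^0: (4−3)−0=1 ⇒ Z/3
Ȟ^1: (4−0)−3=1 ⇒ Z/3
Ȟ^2: (0−0)−0=0 ⇒ 0


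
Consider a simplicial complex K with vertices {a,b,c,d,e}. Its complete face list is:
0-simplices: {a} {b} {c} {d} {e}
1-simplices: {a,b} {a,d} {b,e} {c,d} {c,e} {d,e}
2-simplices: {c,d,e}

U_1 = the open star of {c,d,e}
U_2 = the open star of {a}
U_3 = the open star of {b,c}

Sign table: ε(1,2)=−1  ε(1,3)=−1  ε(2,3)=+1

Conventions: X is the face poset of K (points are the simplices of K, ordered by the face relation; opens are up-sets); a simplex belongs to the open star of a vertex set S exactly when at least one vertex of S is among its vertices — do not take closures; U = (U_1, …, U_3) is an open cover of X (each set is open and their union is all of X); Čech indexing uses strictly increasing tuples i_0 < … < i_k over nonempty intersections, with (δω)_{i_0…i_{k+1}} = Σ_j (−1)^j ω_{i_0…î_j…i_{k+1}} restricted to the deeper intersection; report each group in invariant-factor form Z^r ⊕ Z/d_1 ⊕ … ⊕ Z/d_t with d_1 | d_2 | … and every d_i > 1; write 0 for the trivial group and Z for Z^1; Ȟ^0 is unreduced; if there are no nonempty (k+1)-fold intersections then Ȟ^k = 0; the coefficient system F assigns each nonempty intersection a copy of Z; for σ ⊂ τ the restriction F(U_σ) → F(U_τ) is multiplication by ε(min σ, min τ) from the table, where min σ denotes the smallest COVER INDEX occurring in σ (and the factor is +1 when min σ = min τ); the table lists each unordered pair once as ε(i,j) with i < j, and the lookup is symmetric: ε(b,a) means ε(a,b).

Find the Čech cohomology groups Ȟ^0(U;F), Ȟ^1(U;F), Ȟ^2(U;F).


Ȟ^0(U;F) ≅ Z, Ȟ^1(U;F) ≅ Z and Ȟ^2(U;F) ≅ 0

cover nerve:
  U1={{c},{d},{e},{a,d},{b,e},{c,d},{c,e},{d,e},{c,d,e}} U2={{a},{a,b},{a,d}} U3={{b},{c},{a,b},{b,e},{c,d},{c,e},{c,d,e}}
  U12={{a,d}} U13={{c},{b,e},{c,d},{c,e},{c,d,e}} U23={{a,b}}
C dims 3,3; δ0: rk 2, SNF 1^2
Ȟ^0: (3−2)−0=1 ⇒ Z
Ȟ^1: (3−0)−2=1 ⇒ Z
Ȟ^2: (0−0)−0=0 ⇒ 0


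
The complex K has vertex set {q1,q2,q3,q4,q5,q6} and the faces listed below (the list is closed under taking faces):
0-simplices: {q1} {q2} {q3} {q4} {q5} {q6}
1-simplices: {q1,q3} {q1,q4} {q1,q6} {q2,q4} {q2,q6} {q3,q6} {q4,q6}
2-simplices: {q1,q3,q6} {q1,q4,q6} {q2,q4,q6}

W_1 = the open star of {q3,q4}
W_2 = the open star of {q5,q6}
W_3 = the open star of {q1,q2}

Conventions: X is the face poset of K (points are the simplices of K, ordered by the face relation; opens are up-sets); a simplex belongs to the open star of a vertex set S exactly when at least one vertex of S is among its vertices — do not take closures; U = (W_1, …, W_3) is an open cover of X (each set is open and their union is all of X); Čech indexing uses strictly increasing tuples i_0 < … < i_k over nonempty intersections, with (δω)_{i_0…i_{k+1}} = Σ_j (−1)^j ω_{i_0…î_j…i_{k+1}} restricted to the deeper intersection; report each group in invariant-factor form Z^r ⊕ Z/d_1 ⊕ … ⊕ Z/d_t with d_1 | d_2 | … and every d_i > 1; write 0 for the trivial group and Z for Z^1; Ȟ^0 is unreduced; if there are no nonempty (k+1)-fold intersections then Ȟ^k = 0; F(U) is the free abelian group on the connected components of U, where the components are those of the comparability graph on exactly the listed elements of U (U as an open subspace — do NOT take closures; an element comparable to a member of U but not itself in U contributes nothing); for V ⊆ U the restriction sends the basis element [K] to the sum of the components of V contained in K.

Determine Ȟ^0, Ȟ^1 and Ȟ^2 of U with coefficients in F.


Ȟ^0 ≅ Z^2, Ȟ^1 ≅ 0 and Ȟ^2 ≅ 0

nonempty overlaps:
  W1={{q3},{q4},{q1,q3},{q1,q4},{q2,q4},{q3,q6},{q4,q6},{q1,q3,q6},{q1,q4,q6},{q2,q4,q6}} W2={{q5},{q6},{q1,q6},{q2,q6},{q3,q6},{q4,q6},{q1,q3,q6},{q1,q4,q6},{q2,q4,q6}} W3={{q1},{q2},{q1,q3},{q1,q4},{q1,q6},{q2,q4},{q2,q6},{q1,q3,q6},{q1,q4,q6},{q2,q4,q6}}
  W12={{q3,q6},{q4,q6},{q1,q3,q6},{q1,q4,q6},{q2,q4,q6}} W13={{q1,q3},{q1,q4},{q2,q4},{q1,q3,q6},{q1,q4,q6},{q2,q4,q6}} W23={{q1,q6},{q2,q6},{q1,q3,q6},{q1,q4,q6},{q2,q4,q6}}
  W123={{q1,q3,q6},{q1,q4,q6},{q2,q4,q6}}
components per intersection:
  W1: {{q3},{q1,q3},{q3,q6},{q1,q3,q6}} {{q4},{q1,q4},{q2,q4},{q4,q6},{q1,q4,q6},{q2,q4,q6}}
  W2: {{q5}} {{q6},{q1,q6},{q2,q6},{q3,q6},{q4,q6},{q1,q3,q6},{q1,q4,q6},{q2,q4,q6}}
  W3: {{q1},{q1,q3},{q1,q4},{q1,q6},{q1,q3,q6},{q1,q4,q6}} {{q2},{q2,q4},{q2,q6},{q2,q4,q6}}
  W12: {{q3,q6},{q1,q3,q6}} {{q4,q6},{q1,q4,q6},{q2,q4,q6}}
  W13: {{q1,q3},{q1,q3,q6}} {{q1,q4},{q1,q4,q6}} {{q2,q4},{q2,q4,q6}}
  W23: {{q1,q6},{q1,q3,q6},{q1,q4,q6}} {{q2,q6},{q2,q4,q6}}
  W123: {{q1,q3,q6}} {{q1,q4,q6}} {{q2,q4,q6}}
C dims 6,7,3; δ0: rk 4, SNF 1^4; δ1: rk 3, SNF 1^3
degree 0: 6−4−0 = 2 → Ȟ^0 ≅ Z^2
degree 1: 7−3−4 = 0 → Ȟ^1 ≅ 0
degree 2: 3−0−3 = 0 → Ȟ^2 ≅ 0


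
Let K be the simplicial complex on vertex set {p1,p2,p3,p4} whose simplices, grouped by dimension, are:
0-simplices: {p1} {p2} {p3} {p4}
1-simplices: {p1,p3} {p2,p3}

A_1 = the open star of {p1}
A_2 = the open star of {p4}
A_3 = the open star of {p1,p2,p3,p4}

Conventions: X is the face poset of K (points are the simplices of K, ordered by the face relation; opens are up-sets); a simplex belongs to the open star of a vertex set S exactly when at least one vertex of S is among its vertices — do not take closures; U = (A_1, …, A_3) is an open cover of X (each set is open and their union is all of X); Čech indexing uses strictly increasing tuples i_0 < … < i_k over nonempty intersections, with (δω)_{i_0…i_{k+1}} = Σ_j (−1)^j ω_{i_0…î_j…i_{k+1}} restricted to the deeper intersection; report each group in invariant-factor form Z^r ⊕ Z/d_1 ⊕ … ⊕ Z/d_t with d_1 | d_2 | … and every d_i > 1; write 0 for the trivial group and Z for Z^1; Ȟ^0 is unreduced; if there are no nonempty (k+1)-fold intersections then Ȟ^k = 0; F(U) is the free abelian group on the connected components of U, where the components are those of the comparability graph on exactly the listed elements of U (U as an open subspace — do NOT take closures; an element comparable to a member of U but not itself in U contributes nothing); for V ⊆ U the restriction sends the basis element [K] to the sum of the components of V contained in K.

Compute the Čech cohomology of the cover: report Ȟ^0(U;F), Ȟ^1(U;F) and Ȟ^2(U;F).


Ȟ^0 ≅ Z^2,  Ȟ^1 ≅ 0,  Ȟ^2 ≅ 0

nonempty overlaps:
  A1={{p1},{p1,p3}} A2={{p4}} A3={{p1},{p2},{p3},{p4},{p1,p3},{p2,p3}}
  A13={{p1},{p1,p3}} A23={{p4}}
components per intersection:
  A1: {{p1},{p1,p3}}
  A2: {{p4}}
  A3: {{p1},{p2},{p3},{p1,p3},{p2,p3}} {{p4}}
  A13: {{p1},{p1,p3}}
  A23: {{p4}}
C dims 4,2; δ0: rk 2, SNF 1^2
degree 0: 4−2−0 = 2 → Ȟ^0 ≅ Z^2
degree 1: 2−0−2 = 0 → Ȟ^1 ≅ 0
degree 2: 0−0−0 = 0 → Ȟ^2 ≅ 0


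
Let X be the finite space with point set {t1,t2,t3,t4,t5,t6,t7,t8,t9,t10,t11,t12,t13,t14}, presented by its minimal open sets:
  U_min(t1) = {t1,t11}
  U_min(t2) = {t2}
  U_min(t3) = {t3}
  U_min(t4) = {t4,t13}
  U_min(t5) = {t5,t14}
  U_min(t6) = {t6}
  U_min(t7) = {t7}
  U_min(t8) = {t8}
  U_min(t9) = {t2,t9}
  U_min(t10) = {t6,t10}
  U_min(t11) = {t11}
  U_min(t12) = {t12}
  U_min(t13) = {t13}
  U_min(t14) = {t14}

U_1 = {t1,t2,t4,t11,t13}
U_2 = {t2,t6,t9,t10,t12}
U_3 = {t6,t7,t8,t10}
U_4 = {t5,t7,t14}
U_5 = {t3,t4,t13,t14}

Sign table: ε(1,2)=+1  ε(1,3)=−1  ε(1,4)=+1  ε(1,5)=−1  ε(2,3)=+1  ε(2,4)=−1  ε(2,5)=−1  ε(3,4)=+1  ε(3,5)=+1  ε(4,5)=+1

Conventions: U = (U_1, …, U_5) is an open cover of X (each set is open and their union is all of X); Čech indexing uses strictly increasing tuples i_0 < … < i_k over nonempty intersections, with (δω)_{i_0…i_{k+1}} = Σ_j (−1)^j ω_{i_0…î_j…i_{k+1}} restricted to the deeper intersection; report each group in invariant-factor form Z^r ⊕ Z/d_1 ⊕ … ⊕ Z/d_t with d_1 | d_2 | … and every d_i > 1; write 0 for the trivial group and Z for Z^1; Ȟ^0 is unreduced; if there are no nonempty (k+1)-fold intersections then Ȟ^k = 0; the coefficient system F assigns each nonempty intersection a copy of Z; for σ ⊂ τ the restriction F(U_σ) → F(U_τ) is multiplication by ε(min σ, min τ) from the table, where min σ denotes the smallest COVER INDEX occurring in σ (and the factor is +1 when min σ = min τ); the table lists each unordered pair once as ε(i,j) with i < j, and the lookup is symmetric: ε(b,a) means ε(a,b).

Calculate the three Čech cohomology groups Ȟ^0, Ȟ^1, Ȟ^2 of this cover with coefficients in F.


Ȟ^0 ≅ 0; Ȟ^1 ≅ Z/2; Ȟ^2 ≅ 0

nonempty overlaps:
  U12={t2} U15={t4,t13} U23={t6,t10} U34={t7} U45={t14}
C dims 5,5; δ0: rk 5, SNF 1^4·2
degree 0: 5−5−0 = 0 → Ȟ^0 ≅ 0
degree 1: 5−0−5 = 0 plus torsion [2] → Ȟ^1 ≅ Z/2
degree 2: 0−0−0 = 0 → Ȟ^2 ≅ 0


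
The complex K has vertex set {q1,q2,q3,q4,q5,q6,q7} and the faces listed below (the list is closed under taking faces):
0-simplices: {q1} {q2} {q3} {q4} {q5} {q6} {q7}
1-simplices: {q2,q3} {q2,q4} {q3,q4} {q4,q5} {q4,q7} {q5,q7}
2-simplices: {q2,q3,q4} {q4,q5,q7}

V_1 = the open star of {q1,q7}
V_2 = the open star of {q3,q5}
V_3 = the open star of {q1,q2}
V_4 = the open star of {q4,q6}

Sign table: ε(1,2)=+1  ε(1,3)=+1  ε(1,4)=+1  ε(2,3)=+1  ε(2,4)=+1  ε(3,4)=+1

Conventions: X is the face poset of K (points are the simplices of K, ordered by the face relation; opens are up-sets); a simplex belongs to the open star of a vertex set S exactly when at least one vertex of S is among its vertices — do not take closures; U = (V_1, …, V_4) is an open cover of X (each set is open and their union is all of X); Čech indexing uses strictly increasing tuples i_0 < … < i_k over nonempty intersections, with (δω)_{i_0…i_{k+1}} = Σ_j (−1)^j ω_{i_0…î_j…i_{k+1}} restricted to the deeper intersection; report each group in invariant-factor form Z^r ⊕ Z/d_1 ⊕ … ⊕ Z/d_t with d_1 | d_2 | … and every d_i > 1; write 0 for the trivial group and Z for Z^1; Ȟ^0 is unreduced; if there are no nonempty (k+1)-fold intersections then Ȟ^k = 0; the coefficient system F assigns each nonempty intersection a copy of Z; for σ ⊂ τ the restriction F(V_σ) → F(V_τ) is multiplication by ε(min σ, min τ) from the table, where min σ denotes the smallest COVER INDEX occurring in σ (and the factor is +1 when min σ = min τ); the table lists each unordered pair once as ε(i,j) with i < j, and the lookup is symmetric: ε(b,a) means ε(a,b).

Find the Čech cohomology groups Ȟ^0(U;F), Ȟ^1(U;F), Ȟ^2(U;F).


cover nerve:
  V1={{q1},{q7},{q4,q7},{q5,q7},{q4,q5,q7}} V2={{q3},{q5},{q2,q3},{q3,q4},{q4,q5},{q5,q7},{q2,q3,q4},{q4,q5,q7}} V3={{q1},{q2},{q2,q3},{q2,q4},{q2,q3,q4}} V4={{q4},{q6},{q2,q4},{q3,q4},{q4,q5},{q4,q7},{q2,q3,q4},{q4,q5,q7}}
  V12={{q5,q7},{q4,q5,q7}} V13={{q1}} V14={{q4,q7},{q4,q5,q7}} V23={{q2,q3},{q2,q3,q4}} V24={{q3,q4},{q4,q5},{q2,q3,q4},{q4,q5,q7}} V34={{q2,q4},{q2,q3,q4}}
  V124={{q4,q5,q7}} V234={{q2,q3,q4}}
C dims 4,6,2; δ0: rk 3, SNF 1^3; δ1: rk 2, SNF 1^2
Ȟ^0: (4−3)−0=1 ⇒ Z
Ȟ^1: (6−2)−3=1 ⇒ Z
Ȟ^2: (2−0)−2=0 ⇒ 0

Ȟ^0(U;F) ≅ Z; Ȟ^1(U;F) ≅ Z; Ȟ^2(U;F) ≅ 0


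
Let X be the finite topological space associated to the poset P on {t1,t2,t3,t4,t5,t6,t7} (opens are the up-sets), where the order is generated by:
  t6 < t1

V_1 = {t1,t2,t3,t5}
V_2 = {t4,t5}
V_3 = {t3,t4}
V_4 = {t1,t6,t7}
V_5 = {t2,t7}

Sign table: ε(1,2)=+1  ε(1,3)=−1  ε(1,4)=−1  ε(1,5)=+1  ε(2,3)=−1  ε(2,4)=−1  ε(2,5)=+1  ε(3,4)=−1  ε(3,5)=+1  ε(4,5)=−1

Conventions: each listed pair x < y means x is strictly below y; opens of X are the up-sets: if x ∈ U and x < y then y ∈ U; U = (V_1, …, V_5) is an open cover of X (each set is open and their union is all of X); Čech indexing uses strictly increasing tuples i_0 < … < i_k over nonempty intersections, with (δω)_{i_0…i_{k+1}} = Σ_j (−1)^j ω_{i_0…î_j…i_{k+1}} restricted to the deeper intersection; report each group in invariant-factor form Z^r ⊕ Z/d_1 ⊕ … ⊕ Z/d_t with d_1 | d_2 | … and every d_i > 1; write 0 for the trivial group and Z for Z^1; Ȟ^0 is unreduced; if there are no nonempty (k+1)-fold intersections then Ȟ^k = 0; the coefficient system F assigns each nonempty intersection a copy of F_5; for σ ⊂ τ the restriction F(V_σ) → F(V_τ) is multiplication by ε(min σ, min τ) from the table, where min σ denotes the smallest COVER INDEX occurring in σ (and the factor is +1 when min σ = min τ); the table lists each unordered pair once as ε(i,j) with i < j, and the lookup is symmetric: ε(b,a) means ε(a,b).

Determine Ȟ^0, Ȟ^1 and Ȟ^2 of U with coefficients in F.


Ȟ^0 ≅ Z/5; Ȟ^1 ≅ Z/5 ⊕ Z/5; Ȟ^2 ≅ 0

cover nerve:
  V12={t5} V13={t3} V14={t1} V15={t2} V23={t4} V45={t7}
C dims 5,6; δ0: rk_F5 4
Ȟ^0: (5−4)−0=1 ⇒ Z/5
Ȟ^1: (6−0)−4=2 ⇒ Z/5 ⊕ Z/5
Ȟ^2: (0−0)−0=0 ⇒ 0


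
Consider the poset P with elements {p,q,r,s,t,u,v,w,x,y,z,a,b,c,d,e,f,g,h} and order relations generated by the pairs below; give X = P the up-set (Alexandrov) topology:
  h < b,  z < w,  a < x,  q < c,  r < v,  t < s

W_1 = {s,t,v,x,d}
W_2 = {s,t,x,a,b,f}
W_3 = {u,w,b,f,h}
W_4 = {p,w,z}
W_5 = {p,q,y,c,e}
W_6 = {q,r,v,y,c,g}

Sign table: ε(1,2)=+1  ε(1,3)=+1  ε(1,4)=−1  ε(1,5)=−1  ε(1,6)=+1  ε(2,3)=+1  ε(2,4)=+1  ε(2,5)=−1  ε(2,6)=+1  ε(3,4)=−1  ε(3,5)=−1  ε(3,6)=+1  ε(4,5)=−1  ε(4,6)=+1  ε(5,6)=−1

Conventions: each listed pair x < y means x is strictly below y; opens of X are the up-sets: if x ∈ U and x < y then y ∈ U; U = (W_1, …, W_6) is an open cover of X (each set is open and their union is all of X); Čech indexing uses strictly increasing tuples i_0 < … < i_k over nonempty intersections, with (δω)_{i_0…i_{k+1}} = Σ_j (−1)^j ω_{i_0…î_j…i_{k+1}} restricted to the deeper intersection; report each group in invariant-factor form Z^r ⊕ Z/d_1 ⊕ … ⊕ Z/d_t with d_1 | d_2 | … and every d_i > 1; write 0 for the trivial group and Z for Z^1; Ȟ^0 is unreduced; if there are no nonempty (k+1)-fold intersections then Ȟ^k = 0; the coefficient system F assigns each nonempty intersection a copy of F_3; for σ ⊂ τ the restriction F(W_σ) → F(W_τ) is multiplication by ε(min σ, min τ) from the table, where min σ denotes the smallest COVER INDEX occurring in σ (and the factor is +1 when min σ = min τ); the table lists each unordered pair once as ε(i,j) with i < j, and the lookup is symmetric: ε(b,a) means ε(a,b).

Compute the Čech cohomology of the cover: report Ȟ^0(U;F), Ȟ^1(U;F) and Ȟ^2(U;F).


Ȟ^0(U;F) ≅ 0, Ȟ^1(U;F) ≅ 0 and Ȟ^2(U;F) ≅ 0

nerve of the cover:
  W12={s,t,x} W16={v} W23={b,f} W34={w} W45={p} W56={q,y,c}
C dims 6,6; δ0: rk_F3 6
Ȟ^0 = (6 − 6) − 0 = 0, so Ȟ^0 ≅ 0
Ȟ^1 = (6 − 0) − 6 = 0, so Ȟ^1 ≅ 0
Ȟ^2 = (0 − 0) − 0 = 0, so Ȟ^2 ≅ 0


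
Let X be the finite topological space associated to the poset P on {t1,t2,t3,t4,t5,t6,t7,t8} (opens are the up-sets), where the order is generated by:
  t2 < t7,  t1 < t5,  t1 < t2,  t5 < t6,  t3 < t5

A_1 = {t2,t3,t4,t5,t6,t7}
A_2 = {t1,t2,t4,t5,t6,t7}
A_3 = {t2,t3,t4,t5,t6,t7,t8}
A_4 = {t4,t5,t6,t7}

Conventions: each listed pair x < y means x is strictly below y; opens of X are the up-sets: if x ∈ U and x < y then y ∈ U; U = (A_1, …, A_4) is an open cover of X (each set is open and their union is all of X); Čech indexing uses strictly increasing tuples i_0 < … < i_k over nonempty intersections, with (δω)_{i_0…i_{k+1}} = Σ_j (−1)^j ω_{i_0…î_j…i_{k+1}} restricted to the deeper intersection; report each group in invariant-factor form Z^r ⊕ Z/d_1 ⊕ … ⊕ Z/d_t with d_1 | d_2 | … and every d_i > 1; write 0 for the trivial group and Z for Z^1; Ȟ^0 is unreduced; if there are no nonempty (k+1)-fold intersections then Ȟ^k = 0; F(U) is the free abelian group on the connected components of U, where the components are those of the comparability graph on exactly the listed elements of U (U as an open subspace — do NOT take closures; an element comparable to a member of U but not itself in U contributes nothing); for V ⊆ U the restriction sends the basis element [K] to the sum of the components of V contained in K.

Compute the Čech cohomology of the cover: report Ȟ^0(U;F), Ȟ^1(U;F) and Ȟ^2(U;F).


Ȟ^0(U;F) ≅ Z^3,  Ȟ^1(U;F) ≅ 0,  Ȟ^2(U;F) ≅ 0

nerve of the cover:
  A12={t2,t4,t5,t6,t7} A13={t2,t3,t4,t5,t6,t7} A14={t4,t5,t6,t7} A23={t2,t4,t5,t6,t7} A24={t4,t5,t6,t7} A34={t4,t5,t6,t7}
  A123={t2,t4,t5,t6,t7} A124={t4,t5,t6,t7} A134={t4,t5,t6,t7} A234={t4,t5,t6,t7}
  A1234={t4,t5,t6,t7}
components per intersection:
  A1: {t2,t7} {t3,t5,t6} {t4}
  A2: {t1,t2,t5,t6,t7} {t4}
  A3: {t2,t7} {t3,t5,t6} {t4} {t8}
  A4: {t4} {t5,t6} {t7}
  A12: {t2,t7} {t4} {t5,t6}
  A13: {t2,t7} {t3,t5,t6} {t4}
  A14: {t4} {t5,t6} {t7}
  A23: {t2,t7} {t4} {t5,t6}
  A24: {t4} {t5,t6} {t7}
  A34: {t4} {t5,t6} {t7}
  A123: {t2,t7} {t4} {t5,t6}
  A124: {t4} {t5,t6} {t7}
  A134: {t4} {t5,t6} {t7}
  A234: {t4} {t5,t6} {t7}
  A1234: {t4} {t5,t6} {t7}
C dims 12,18,12,3; δ0: rk 9, SNF 1^9; δ1: rk 9, SNF 1^9; δ2: rk 3, SNF 1^3
Ȟ^0 = (12 − 9) − 0 = 3, so Ȟ^0 ≅ Z^3
Ȟ^1 = (18 − 9) − 9 = 0, so Ȟ^1 ≅ 0
Ȟ^2 = (12 − 3) − 9 = 0, so Ȟ^2 ≅ 0


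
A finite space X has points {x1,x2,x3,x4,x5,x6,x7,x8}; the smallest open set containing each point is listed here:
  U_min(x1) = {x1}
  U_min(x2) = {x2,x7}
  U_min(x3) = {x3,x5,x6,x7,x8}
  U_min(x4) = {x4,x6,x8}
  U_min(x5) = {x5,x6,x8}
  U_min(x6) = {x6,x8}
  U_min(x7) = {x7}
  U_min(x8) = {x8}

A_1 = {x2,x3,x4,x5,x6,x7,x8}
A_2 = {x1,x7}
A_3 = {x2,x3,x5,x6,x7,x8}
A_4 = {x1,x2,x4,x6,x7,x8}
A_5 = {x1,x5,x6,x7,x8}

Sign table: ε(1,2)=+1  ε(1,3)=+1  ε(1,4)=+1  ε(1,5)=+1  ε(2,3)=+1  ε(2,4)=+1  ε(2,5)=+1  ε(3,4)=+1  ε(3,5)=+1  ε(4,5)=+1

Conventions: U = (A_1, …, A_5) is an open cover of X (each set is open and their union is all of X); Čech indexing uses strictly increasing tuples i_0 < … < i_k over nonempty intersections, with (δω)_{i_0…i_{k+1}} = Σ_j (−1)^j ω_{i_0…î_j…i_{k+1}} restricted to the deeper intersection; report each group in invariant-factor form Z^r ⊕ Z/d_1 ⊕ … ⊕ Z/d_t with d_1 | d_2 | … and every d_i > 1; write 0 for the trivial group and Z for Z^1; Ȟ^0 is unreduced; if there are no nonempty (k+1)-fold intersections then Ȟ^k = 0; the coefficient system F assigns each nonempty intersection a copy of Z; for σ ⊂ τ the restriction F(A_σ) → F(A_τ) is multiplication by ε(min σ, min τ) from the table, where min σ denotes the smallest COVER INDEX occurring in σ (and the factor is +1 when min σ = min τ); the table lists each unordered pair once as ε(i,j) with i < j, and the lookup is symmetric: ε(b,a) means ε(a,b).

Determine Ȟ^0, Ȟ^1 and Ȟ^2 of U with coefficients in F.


nerve of the cover:
  A12={x7} A13={x2,x3,x5,x6,x7,x8} A14={x2,x4,x6,x7,x8} A15={x5,x6,x7,x8} A23={x7} A24={x1,x7} A25={x1,x7} A34={x2,x6,x7,x8} A35={x5,x6,x7,x8} A45={x1,x6,x7,x8}
  A123={x7} A124={x7} A125={x7} A134={x2,x6,x7,x8} A135={x5,x6,x7,x8} A145={x6,x7,x8} A234={x7} A235={x7} A245={x1,x7} A345={x6,x7,x8}
  A1234={x7} A1235={x7} A1245={x7} A1345={x6,x7,x8} A2345={x7}
  A12345={x7}
C dims 5,10,10,5; δ0: rk 4, SNF 1^4; δ1: rk 6, SNF 1^6; δ2: rk 4, SNF 1^4
Ȟ^0 = (5 − 4) − 0 = 1, so Ȟ^0 ≅ Z
Ȟ^1 = (10 − 6) − 4 = 0, so Ȟ^1 ≅ 0
Ȟ^2 = (10 − 4) − 6 = 0, so Ȟ^2 ≅ 0

Ȟ^0 = Z, Ȟ^1 = 0, Ȟ^2 = 0


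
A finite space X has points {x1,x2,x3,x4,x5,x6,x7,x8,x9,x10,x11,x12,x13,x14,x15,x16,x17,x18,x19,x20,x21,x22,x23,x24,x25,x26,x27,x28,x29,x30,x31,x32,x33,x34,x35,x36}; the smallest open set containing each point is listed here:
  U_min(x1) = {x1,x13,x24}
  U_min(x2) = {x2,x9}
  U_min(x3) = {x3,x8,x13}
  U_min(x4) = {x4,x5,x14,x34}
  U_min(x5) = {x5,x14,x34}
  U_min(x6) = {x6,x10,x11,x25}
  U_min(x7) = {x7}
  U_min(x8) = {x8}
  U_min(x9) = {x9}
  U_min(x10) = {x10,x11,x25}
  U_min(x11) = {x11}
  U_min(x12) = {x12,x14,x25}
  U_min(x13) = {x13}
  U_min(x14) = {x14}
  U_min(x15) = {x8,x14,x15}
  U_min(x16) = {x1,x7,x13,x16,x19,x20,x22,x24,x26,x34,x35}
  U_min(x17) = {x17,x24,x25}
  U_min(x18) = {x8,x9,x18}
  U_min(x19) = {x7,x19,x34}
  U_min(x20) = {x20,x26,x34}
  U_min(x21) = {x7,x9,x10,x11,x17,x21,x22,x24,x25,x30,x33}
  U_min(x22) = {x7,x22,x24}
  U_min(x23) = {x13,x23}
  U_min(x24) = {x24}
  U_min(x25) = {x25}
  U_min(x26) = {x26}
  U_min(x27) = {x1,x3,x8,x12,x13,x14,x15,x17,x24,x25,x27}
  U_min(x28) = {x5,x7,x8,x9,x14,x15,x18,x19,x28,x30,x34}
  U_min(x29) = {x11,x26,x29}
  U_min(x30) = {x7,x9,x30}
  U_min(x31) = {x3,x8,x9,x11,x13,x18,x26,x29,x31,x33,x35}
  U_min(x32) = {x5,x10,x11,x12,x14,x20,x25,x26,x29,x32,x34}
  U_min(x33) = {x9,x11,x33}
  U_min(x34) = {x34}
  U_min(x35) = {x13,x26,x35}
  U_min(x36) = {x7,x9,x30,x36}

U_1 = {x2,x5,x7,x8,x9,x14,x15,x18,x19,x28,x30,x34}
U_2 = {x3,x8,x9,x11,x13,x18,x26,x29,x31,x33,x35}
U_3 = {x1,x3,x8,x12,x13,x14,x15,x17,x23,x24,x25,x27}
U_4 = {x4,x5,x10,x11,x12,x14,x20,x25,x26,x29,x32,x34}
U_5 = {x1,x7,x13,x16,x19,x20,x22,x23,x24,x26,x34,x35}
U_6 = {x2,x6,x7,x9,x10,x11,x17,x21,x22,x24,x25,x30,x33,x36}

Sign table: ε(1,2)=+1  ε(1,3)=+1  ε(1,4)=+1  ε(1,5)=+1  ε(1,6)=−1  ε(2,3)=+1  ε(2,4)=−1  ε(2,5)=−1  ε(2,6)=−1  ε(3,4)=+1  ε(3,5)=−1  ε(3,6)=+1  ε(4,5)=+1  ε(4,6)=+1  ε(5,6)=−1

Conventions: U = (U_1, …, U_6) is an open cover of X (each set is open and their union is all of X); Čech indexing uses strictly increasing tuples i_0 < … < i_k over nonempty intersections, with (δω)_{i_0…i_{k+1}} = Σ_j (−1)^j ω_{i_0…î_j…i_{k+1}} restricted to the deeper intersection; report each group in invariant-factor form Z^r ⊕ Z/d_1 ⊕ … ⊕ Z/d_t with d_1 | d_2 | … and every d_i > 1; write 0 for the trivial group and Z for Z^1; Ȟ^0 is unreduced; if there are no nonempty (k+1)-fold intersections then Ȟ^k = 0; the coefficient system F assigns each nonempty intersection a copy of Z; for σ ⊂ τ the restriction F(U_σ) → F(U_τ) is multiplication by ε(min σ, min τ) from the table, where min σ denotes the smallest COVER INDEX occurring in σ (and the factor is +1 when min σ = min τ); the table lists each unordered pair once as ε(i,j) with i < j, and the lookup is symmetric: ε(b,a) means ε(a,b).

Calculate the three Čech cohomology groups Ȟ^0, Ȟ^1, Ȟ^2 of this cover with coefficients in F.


nonempty overlaps:
  U12={x8,x9,x18} U13={x8,x14,x15} U14={x5,x14,x34} U15={x7,x19,x34} U16={x2,x7,x9,x30} U23={x3,x8,x13} U24={x11,x26,x29} U25={x13,x26,x35} U26={x9,x11,x33} U34={x12,x14,x25} U35={x1,x13,x23,x24} U36={x17,x24,x25} U45={x20,x26,x34} U46={x10,x11,x25} U56={x7,x22,x24}
  U123={x8} U126={x9} U134={x14} U145={x34} U156={x7} U235={x13} U245={x26} U246={x11} U346={x25} U356={x24}
C dims 6,15,10; δ0: rk 6, SNF 1^5·2; δ1: rk 9, SNF 1^9
degree 0: 6−6−0 = 0 → Ȟ^0 ≅ 0
degree 1: 15−9−6 = 0 plus torsion [2] → Ȟ^1 ≅ Z/2
degree 2: 10−0−9 = 1 → Ȟ^2 ≅ Z

Ȟ^0 = 0, Ȟ^1 = Z/2 and Ȟ^2 = Z
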